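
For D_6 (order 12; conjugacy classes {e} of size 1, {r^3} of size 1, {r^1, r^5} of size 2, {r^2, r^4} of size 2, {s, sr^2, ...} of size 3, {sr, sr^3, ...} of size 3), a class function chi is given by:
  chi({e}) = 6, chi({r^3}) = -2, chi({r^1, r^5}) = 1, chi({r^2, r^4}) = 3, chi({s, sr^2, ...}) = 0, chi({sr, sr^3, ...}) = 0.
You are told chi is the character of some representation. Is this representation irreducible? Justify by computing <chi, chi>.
Not irreducible (reducible): <chi, chi> = 5 > 1.

Why: <chi, chi> = (1/|G|) sum_C |C| * |chi(C)|^2 = (1/12)[1*|6|^2 + 1*|-2|^2 + 2*|1|^2 + 2*|3|^2 + 3*|0|^2 + 3*|0|^2]
  = (1/12)[(36) + (4) + (2) + (18) + (0) + (0)] = 60/12 = 5.
A character is irreducible iff <chi, chi> = 1, so this representation is reducible.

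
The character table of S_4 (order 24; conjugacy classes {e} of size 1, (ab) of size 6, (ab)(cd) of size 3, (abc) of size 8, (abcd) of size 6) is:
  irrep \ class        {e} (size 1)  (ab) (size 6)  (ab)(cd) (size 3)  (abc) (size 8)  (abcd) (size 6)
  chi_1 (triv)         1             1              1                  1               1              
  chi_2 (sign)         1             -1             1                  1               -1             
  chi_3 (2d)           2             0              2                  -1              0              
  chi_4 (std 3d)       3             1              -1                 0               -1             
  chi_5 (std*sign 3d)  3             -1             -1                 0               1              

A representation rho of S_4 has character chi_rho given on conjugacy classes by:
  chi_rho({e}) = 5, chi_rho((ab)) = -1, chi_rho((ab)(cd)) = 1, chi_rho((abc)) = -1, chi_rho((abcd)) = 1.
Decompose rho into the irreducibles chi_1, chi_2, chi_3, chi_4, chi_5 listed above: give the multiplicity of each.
Multiplicities: chi_1: 0, chi_2: 0, chi_3: 1, chi_4: 0, chi_5: 1.

Use <chi_rho, chi> = (1/|G|) sum_C |C| * chi_rho(C) * conj(chi(C)) with |G| = 24 for each irreducible chi in the table:
  <chi_rho, chi_1> = (1/24)[1*(5)*conj(1) + 6*(-1)*conj(1) + 3*(1)*conj(1) + 8*(-1)*conj(1) + 6*(1)*conj(1)]
      = (1/24)[(5) + (-6) + (3) + (-8) + (6)] = 0/24 = 0
  <chi_rho, chi_2> = (1/24)[1*(5)*conj(1) + 6*(-1)*conj(-1) + 3*(1)*conj(1) + 8*(-1)*conj(1) + 6*(1)*conj(-1)]
      = (1/24)[(5) + (6) + (3) + (-8) + (-6)] = 0/24 = 0
  <chi_rho, chi_3> = (1/24)[1*(5)*conj(2) + 6*(-1)*conj(0) + 3*(1)*conj(2) + 8*(-1)*conj(-1) + 6*(1)*conj(0)]
      = (1/24)[(10) + (0) + (6) + (8) + (0)] = 24/24 = 1
  <chi_rho, chi_4> = (1/24)[1*(5)*conj(3) + 6*(-1)*conj(1) + 3*(1)*conj(-1) + 8*(-1)*conj(0) + 6*(1)*conj(-1)]
      = (1/24)[(15) + (-6) + (-3) + (0) + (-6)] = 0/24 = 0
  <chi_rho, chi_5> = (1/24)[1*(5)*conj(3) + 6*(-1)*conj(-1) + 3*(1)*conj(-1) + 8*(-1)*conj(0) + 6*(1)*conj(1)]
      = (1/24)[(15) + (6) + (-3) + (0) + (6)] = 24/24 = 1
Dimension check: dim(rho) = sum (mult * dim) = 0*1 + 0*1 + 1*2 + 0*3 + 1*3 = 5 = chi_rho(e) = 5.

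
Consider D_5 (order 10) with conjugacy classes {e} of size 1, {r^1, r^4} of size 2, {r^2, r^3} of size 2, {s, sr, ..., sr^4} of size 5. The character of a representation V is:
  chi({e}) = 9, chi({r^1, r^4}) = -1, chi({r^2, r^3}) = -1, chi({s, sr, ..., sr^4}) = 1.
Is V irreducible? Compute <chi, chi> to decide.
Not irreducible (reducible): <chi, chi> = 9 > 1.

Working: <chi, chi> = (1/|G|) sum_C |C| * |chi(C)|^2 = (1/10)[1*|9|^2 + 2*|-1|^2 + 2*|-1|^2 + 5*|1|^2]
  = (1/10)[(81) + (2) + (2) + (5)] = 90/10 = 9.
A character is irreducible iff <chi, chi> = 1, so this representation is reducible.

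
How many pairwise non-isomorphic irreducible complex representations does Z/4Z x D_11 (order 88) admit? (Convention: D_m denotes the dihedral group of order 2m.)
28

Derivation: The number of irreducible complex representations of a finite group equals its number of conjugacy classes. For a direct product, #classes(G x H) = #classes(G) * #classes(H). Z/4Z has 4 classes (abelian), D_11 has 7 classes, so 4 * 7 = 28, so Z/4Z x D_11 (order 88) has exactly 28 irreducible complex representations.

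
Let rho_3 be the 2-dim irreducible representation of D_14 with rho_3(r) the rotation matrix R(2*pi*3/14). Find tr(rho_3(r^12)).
chi_{rho_3}(r^12) = 2*cos(2*pi*3*12/14) = -2*cos(pi/7)

Argument: rho_3(r^12) is rotation by angle 2*pi*3*12/14, whose trace is 2*cos(2*pi*3*12/14) = -2*cos(pi/7).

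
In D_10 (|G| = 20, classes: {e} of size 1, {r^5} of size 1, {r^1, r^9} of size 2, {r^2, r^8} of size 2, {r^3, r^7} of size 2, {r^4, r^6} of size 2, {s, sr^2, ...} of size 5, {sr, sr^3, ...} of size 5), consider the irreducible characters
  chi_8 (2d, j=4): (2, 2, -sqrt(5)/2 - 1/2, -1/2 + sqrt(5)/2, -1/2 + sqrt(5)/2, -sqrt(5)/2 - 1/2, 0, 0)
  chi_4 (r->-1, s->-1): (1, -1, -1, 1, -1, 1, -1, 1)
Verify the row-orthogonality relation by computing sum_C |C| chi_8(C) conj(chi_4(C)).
Sum = 0; so <chi_8, chi_4> = 0 (distinct irreducibles are orthogonal).

Argument: Compute term by term over conjugacy classes (|C| * chi_8(C) * conj(chi_4(C))):
  1*(2)*conj(1) + 1*(2)*conj(-1) + 2*(-sqrt(5)/2 - 1/2)*conj(-1) + 2*(-1/2 + sqrt(5)/2)*conj(1) + 2*(-1/2 + sqrt(5)/2)*conj(-1) + 2*(-sqrt(5)/2 - 1/2)*conj(1) + 5*(0)*conj(-1) + 5*(0)*conj(1)
  = (2) + (-2) + (1 + sqrt(5)) + (-1 + sqrt(5)) + (1 - sqrt(5)) + (-sqrt(5) - 1) + (0) + (0)
  = 0.
Dividing by |G| = 20 gives 0/20 = 0, matching the row-orthogonality relation <chi_8, chi_4> = [chi_8 = chi_4].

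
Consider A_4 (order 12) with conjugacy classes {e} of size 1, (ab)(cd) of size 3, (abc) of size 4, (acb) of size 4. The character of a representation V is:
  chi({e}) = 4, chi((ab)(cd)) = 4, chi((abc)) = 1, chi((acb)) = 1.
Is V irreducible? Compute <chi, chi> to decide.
Not irreducible (reducible): <chi, chi> = 6 > 1.

Proof sketch: <chi, chi> = (1/|G|) sum_C |C| * |chi(C)|^2 = (1/12)[1*|4|^2 + 3*|4|^2 + 4*|1|^2 + 4*|1|^2]
  = (1/12)[(16) + (48) + (4) + (4)] = 72/12 = 6.
(Exp terms are combined using exp(i*s)*conj(exp(i*t)) = exp(i*(s-t)), and sums of them are collapsed using the identity that for every m > 1 the m distinct m-th roots of unity sum to 0, e.g. 1 + exp(2*I*pi/3) + exp(-2*I*pi/3) = 0.)
A character is irreducible iff <chi, chi> = 1, so this representation is reducible.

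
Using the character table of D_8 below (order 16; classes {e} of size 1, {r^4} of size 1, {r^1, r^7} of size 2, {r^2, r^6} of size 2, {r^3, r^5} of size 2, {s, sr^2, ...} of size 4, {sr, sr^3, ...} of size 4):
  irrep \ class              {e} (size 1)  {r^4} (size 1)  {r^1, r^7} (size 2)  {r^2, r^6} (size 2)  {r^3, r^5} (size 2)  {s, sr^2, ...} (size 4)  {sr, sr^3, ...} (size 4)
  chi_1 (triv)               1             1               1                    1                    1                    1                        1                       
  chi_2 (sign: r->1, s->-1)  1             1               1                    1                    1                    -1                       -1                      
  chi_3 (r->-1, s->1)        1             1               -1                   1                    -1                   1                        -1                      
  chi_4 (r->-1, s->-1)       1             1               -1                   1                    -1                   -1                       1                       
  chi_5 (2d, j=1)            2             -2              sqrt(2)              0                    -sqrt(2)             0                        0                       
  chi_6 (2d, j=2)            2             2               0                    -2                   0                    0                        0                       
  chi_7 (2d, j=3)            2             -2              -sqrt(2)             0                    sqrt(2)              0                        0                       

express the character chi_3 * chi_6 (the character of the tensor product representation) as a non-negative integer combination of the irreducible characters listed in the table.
chi_3 tensor chi_6 = chi_6 (all other irreducibles have multiplicity 0).

Proof sketch: The character of a tensor product is the pointwise product (chi_3 * chi_6)(C) = chi_3(C) * chi_6(C):
  {e}: (1)*(2), {r^4}: (1)*(2), {r^1, r^7}: (-1)*(0), {r^2, r^6}: (1)*(-2), {r^3, r^5}: (-1)*(0), {s, sr^2, ...}: (1)*(0), {sr, sr^3, ...}: (-1)*(0)
so (chi_3 * chi_6) takes values
  {e} -> 2, {r^4} -> 2, {r^1, r^7} -> 0, {r^2, r^6} -> -2, {r^3, r^5} -> 0, {s, sr^2, ...} -> 0, {sr, sr^3, ...} -> 0.
Now take the inner product of this character with each irreducible chi from the table, <chi_3*chi_6, chi> = (1/16) sum_C |C| (chi_3*chi_6)(C) conj(chi(C)):
  <chi_3*chi_6, chi_1> = (1/16)[1*(2)*conj(1) + 1*(2)*conj(1) + 2*(0)*conj(1) + 2*(-2)*conj(1) + 2*(0)*conj(1) + 4*(0)*conj(1) + 4*(0)*conj(1)]
      = (1/16)[(2) + (2) + (0) + (-4) + (0) + (0) + (0)] = 0/16 = 0
  <chi_3*chi_6, chi_2> = (1/16)[1*(2)*conj(1) + 1*(2)*conj(1) + 2*(0)*conj(1) + 2*(-2)*conj(1) + 2*(0)*conj(1) + 4*(0)*conj(-1) + 4*(0)*conj(-1)]
      = (1/16)[(2) + (2) + (0) + (-4) + (0) + (0) + (0)] = 0/16 = 0
  <chi_3*chi_6, chi_3> = (1/16)[1*(2)*conj(1) + 1*(2)*conj(1) + 2*(0)*conj(-1) + 2*(-2)*conj(1) + 2*(0)*conj(-1) + 4*(0)*conj(1) + 4*(0)*conj(-1)]
      = (1/16)[(2) + (2) + (0) + (-4) + (0) + (0) + (0)] = 0/16 = 0
  <chi_3*chi_6, chi_4> = (1/16)[1*(2)*conj(1) + 1*(2)*conj(1) + 2*(0)*conj(-1) + 2*(-2)*conj(1) + 2*(0)*conj(-1) + 4*(0)*conj(-1) + 4*(0)*conj(1)]
      = (1/16)[(2) + (2) + (0) + (-4) + (0) + (0) + (0)] = 0/16 = 0
  <chi_3*chi_6, chi_5> = (1/16)[1*(2)*conj(2) + 1*(2)*conj(-2) + 2*(0)*conj(sqrt(2)) + 2*(-2)*conj(0) + 2*(0)*conj(-sqrt(2)) + 4*(0)*conj(0) + 4*(0)*conj(0)]
      = (1/16)[(4) + (-4) + (0) + (0) + (0) + (0) + (0)] = 0/16 = 0
  <chi_3*chi_6, chi_6> = (1/16)[1*(2)*conj(2) + 1*(2)*conj(2) + 2*(0)*conj(0) + 2*(-2)*conj(-2) + 2*(0)*conj(0) + 4*(0)*conj(0) + 4*(0)*conj(0)]
      = (1/16)[(4) + (4) + (0) + (8) + (0) + (0) + (0)] = 16/16 = 1
  <chi_3*chi_6, chi_7> = (1/16)[1*(2)*conj(2) + 1*(2)*conj(-2) + 2*(0)*conj(-sqrt(2)) + 2*(-2)*conj(0) + 2*(0)*conj(sqrt(2)) + 4*(0)*conj(0) + 4*(0)*conj(0)]
      = (1/16)[(4) + (-4) + (0) + (0) + (0) + (0) + (0)] = 0/16 = 0
Hence the multiplicities are chi_6: 1. Dimension check: dim(chi_3)*dim(chi_6) = 1*2 = 2 and sum (mult * dim) = 1*2 = 2.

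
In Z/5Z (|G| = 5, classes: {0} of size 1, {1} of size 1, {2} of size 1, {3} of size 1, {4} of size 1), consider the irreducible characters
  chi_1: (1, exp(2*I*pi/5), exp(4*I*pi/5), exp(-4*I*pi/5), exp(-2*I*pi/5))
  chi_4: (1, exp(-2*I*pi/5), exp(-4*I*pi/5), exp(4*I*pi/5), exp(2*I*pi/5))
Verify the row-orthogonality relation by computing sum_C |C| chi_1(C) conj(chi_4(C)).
Sum = 0; so <chi_1, chi_4> = 0 (distinct irreducibles are orthogonal).

Reasoning: Compute term by term over conjugacy classes (|C| * chi_1(C) * conj(chi_4(C))):
  1*(1)*conj(1) + 1*(exp(2*I*pi/5))*conj(exp(-2*I*pi/5)) + 1*(exp(4*I*pi/5))*conj(exp(-4*I*pi/5)) + 1*(exp(-4*I*pi/5))*conj(exp(4*I*pi/5)) + 1*(exp(-2*I*pi/5))*conj(exp(2*I*pi/5))
  = (1) + (exp(4*I*pi/5)) + (exp(-2*I*pi/5)) + (exp(2*I*pi/5)) + (exp(-4*I*pi/5))
  = 0.
(Exp terms are combined using exp(i*s)*conj(exp(i*t)) = exp(i*(s-t)), and sums of them are collapsed using the identity that for every m > 1 the m distinct m-th roots of unity sum to 0, e.g. 1 + exp(2*I*pi/3) + exp(-2*I*pi/3) = 0.)
Dividing by |G| = 5 gives 0/5 = 0, matching the row-orthogonality relation <chi_1, chi_4> = [chi_1 = chi_4].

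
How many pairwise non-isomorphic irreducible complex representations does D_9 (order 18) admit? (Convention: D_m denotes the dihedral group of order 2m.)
6

Why: The number of irreducible complex representations of a finite group equals its number of conjugacy classes. D_9 has 6 conjugacy classes ((n+3)/2 for n odd), so D_9 (order 18) has exactly 6 irreducible complex representations.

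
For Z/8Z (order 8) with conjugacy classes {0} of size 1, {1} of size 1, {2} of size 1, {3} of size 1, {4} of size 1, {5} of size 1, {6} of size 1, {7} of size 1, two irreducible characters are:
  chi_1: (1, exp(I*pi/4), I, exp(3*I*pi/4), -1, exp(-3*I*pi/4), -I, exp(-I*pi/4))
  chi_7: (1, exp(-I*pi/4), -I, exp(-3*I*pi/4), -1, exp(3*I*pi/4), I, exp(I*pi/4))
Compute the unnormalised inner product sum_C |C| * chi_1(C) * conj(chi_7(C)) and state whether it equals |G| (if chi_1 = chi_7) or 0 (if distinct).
Sum = 0; so <chi_1, chi_7> = 0 (distinct irreducibles are orthogonal).

Reasoning: Compute term by term over conjugacy classes (|C| * chi_1(C) * conj(chi_7(C))):
  1*(1)*conj(1) + 1*(exp(I*pi/4))*conj(exp(-I*pi/4)) + 1*(I)*conj(-I) + 1*(exp(3*I*pi/4))*conj(exp(-3*I*pi/4)) + 1*(-1)*conj(-1) + 1*(exp(-3*I*pi/4))*conj(exp(3*I*pi/4)) + 1*(-I)*conj(I) + 1*(exp(-I*pi/4))*conj(exp(I*pi/4))
  = (1) + (I) + (-1) + (-I) + (1) + (I) + (-1) + (-I)
  = 0.
(Exp terms are combined using exp(i*s)*conj(exp(i*t)) = exp(i*(s-t)), and sums of them are collapsed using the identity that for every m > 1 the m distinct m-th roots of unity sum to 0, e.g. 1 + exp(2*I*pi/3) + exp(-2*I*pi/3) = 0.)
Dividing by |G| = 8 gives 0/8 = 0, matching the row-orthogonality relation <chi_1, chi_7> = [chi_1 = chi_7].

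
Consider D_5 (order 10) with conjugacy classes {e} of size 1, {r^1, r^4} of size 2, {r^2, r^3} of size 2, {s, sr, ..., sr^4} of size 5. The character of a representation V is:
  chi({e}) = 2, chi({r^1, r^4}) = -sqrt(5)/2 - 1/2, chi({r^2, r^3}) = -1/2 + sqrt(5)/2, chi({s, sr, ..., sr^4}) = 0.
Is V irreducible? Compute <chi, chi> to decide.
Irreducible: <chi, chi> = 1.

Why: <chi, chi> = (1/|G|) sum_C |C| * |chi(C)|^2 = (1/10)[1*|2|^2 + 2*|-sqrt(5)/2 - 1/2|^2 + 2*|-1/2 + sqrt(5)/2|^2 + 5*|0|^2]
  = (1/10)[(4) + (sqrt(5) + 3) + (3 - sqrt(5)) + (0)] = 10/10 = 1.
A character is irreducible iff <chi, chi> = 1, so this representation is irreducible.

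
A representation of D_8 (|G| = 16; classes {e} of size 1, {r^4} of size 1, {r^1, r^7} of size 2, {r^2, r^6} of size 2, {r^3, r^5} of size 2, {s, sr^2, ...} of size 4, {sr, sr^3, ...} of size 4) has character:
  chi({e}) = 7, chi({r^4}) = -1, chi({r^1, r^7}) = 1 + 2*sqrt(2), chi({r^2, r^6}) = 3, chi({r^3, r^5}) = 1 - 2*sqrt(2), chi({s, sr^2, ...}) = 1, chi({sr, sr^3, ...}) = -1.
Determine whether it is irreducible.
Not irreducible (reducible): <chi, chi> = 7 > 1.

<chi, chi> = (1/|G|) sum_C |C| * |chi(C)|^2 = (1/16)[1*|7|^2 + 1*|-1|^2 + 2*|1 + 2*sqrt(2)|^2 + 2*|3|^2 + 2*|1 - 2*sqrt(2)|^2 + 4*|1|^2 + 4*|-1|^2]
  = (1/16)[(49) + (1) + (8*sqrt(2) + 18) + (18) + (18 - 8*sqrt(2)) + (4) + (4)] = 112/16 = 7.
A character is irreducible iff <chi, chi> = 1, so this representation is reducible.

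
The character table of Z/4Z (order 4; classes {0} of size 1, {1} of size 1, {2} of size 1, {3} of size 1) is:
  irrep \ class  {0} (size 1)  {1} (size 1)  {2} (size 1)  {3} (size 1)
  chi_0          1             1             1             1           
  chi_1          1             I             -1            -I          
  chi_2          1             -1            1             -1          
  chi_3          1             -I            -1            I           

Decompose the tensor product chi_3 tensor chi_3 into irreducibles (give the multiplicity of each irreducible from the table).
chi_3 tensor chi_3 = chi_2 (all other irreducibles have multiplicity 0).

Details: The character of a tensor product is the pointwise product (chi_3 * chi_3)(C) = chi_3(C) * chi_3(C):
  {0}: (1)*(1), {1}: (-I)*(-I), {2}: (-1)*(-1), {3}: (I)*(I)
so (chi_3 * chi_3) takes values
  {0} -> 1, {1} -> -1, {2} -> 1, {3} -> -1.
Now take the inner product of this character with each irreducible chi from the table, <chi_3*chi_3, chi> = (1/4) sum_C |C| (chi_3*chi_3)(C) conj(chi(C)):
  <chi_3*chi_3, chi_0> = (1/4)[1*(1)*conj(1) + 1*(-1)*conj(1) + 1*(1)*conj(1) + 1*(-1)*conj(1)]
      = (1/4)[(1) + (-1) + (1) + (-1)] = 0/4 = 0
  <chi_3*chi_3, chi_1> = (1/4)[1*(1)*conj(1) + 1*(-1)*conj(I) + 1*(1)*conj(-1) + 1*(-1)*conj(-I)]
      = (1/4)[(1) + (I) + (-1) + (-I)] = 0/4 = 0
  <chi_3*chi_3, chi_2> = (1/4)[1*(1)*conj(1) + 1*(-1)*conj(-1) + 1*(1)*conj(1) + 1*(-1)*conj(-1)]
      = (1/4)[(1) + (1) + (1) + (1)] = 4/4 = 1
  <chi_3*chi_3, chi_3> = (1/4)[1*(1)*conj(1) + 1*(-1)*conj(-I) + 1*(1)*conj(-1) + 1*(-1)*conj(I)]
      = (1/4)[(1) + (-I) + (-1) + (I)] = 0/4 = 0
(Exp terms are combined using exp(i*s)*conj(exp(i*t)) = exp(i*(s-t)), and sums of them are collapsed using the identity that for every m > 1 the m distinct m-th roots of unity sum to 0, e.g. 1 + exp(2*I*pi/3) + exp(-2*I*pi/3) = 0.)
Hence the multiplicities are chi_2: 1. Dimension check: dim(chi_3)*dim(chi_3) = 1*1 = 1 and sum (mult * dim) = 1*1 = 1.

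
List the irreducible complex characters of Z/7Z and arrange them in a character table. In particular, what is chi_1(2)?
Character table of Z/7Z (irreps indexed chi_0,...,chi_6 with chi_k(m) = zeta_7^(k*m), zeta_7 = exp(2*pi*i/7)):
  irrep \ class  {0} (size 1)  {1} (size 1)    {2} (size 1)    {3} (size 1)    {4} (size 1)    {5} (size 1)    {6} (size 1)  
  chi_0          1             1               1               1               1               1               1             
  chi_1          1             exp(2*I*pi/7)   exp(4*I*pi/7)   exp(6*I*pi/7)   exp(-6*I*pi/7)  exp(-4*I*pi/7)  exp(-2*I*pi/7)
  chi_2          1             exp(4*I*pi/7)   exp(-6*I*pi/7)  exp(-2*I*pi/7)  exp(2*I*pi/7)   exp(6*I*pi/7)   exp(-4*I*pi/7)
  chi_3          1             exp(6*I*pi/7)   exp(-2*I*pi/7)  exp(4*I*pi/7)   exp(-4*I*pi/7)  exp(2*I*pi/7)   exp(-6*I*pi/7)
  chi_4          1             exp(-6*I*pi/7)  exp(2*I*pi/7)   exp(-4*I*pi/7)  exp(4*I*pi/7)   exp(-2*I*pi/7)  exp(6*I*pi/7) 
  chi_5          1             exp(-4*I*pi/7)  exp(6*I*pi/7)   exp(2*I*pi/7)   exp(-2*I*pi/7)  exp(-6*I*pi/7)  exp(4*I*pi/7) 
  chi_6          1             exp(-2*I*pi/7)  exp(-4*I*pi/7)  exp(-6*I*pi/7)  exp(6*I*pi/7)   exp(4*I*pi/7)   exp(2*I*pi/7) 

Spot check: chi_1(2) = zeta_7^(1*2) = zeta_7^2 = exp(4*I*pi/7).

Working: Z/7Z is abelian, so all 7 irreducible complex representations are 1-dimensional. They are given by chi_k(m) = zeta_7^(k*m) for k = 0,...,6. Row orthogonality: sum_m chi_k(m) conj(chi_l(m)) = 7 * [k = l].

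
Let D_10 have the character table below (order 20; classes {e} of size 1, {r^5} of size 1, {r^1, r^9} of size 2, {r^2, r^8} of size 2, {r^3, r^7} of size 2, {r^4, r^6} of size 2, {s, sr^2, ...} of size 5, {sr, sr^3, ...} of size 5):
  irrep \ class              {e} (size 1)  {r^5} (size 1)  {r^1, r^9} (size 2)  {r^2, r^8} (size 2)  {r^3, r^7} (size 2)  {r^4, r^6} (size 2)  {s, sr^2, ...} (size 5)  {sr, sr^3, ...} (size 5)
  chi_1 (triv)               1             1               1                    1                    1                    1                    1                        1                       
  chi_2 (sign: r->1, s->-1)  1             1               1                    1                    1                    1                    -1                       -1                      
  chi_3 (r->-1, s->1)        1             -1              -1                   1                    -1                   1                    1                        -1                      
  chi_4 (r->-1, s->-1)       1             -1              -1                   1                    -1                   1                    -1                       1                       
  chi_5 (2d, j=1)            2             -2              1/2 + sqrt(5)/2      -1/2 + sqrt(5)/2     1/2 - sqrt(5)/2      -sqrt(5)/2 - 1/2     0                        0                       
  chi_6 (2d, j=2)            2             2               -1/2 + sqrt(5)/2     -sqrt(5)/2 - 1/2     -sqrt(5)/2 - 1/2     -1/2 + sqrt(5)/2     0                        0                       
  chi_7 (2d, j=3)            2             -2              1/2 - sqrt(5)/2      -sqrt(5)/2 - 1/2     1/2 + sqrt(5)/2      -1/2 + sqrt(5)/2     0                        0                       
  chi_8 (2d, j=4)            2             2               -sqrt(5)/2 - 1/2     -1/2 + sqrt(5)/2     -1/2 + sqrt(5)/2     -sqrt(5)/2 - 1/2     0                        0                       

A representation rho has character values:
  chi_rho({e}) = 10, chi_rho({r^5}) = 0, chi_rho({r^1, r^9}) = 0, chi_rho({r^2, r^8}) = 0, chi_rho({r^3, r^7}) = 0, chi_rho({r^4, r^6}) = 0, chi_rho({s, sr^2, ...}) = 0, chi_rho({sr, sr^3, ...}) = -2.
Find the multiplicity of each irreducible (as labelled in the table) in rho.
Multiplicities: chi_1: 0, chi_2: 1, chi_3: 1, chi_4: 0, chi_5: 1, chi_6: 1, chi_7: 1, chi_8: 1.

Explanation: Use <chi_rho, chi> = (1/|G|) sum_C |C| * chi_rho(C) * conj(chi(C)) with |G| = 20 for each irreducible chi in the table:
  <chi_rho, chi_1> = (1/20)[1*(10)*conj(1) + 1*(0)*conj(1) + 2*(0)*conj(1) + 2*(0)*conj(1) + 2*(0)*conj(1) + 2*(0)*conj(1) + 5*(0)*conj(1) + 5*(-2)*conj(1)]
      = (1/20)[(10) + (0) + (0) + (0) + (0) + (0) + (0) + (-10)] = 0/20 = 0
  <chi_rho, chi_2> = (1/20)[1*(10)*conj(1) + 1*(0)*conj(1) + 2*(0)*conj(1) + 2*(0)*conj(1) + 2*(0)*conj(1) + 2*(0)*conj(1) + 5*(0)*conj(-1) + 5*(-2)*conj(-1)]
      = (1/20)[(10) + (0) + (0) + (0) + (0) + (0) + (0) + (10)] = 20/20 = 1
  <chi_rho, chi_3> = (1/20)[1*(10)*conj(1) + 1*(0)*conj(-1) + 2*(0)*conj(-1) + 2*(0)*conj(1) + 2*(0)*conj(-1) + 2*(0)*conj(1) + 5*(0)*conj(1) + 5*(-2)*conj(-1)]
      = (1/20)[(10) + (0) + (0) + (0) + (0) + (0) + (0) + (10)] = 20/20 = 1
  <chi_rho, chi_4> = (1/20)[1*(10)*conj(1) + 1*(0)*conj(-1) + 2*(0)*conj(-1) + 2*(0)*conj(1) + 2*(0)*conj(-1) + 2*(0)*conj(1) + 5*(0)*conj(-1) + 5*(-2)*conj(1)]
      = (1/20)[(10) + (0) + (0) + (0) + (0) + (0) + (0) + (-10)] = 0/20 = 0
  <chi_rho, chi_5> = (1/20)[1*(10)*conj(2) + 1*(0)*conj(-2) + 2*(0)*conj(1/2 + sqrt(5)/2) + 2*(0)*conj(-1/2 + sqrt(5)/2) + 2*(0)*conj(1/2 - sqrt(5)/2) + 2*(0)*conj(-sqrt(5)/2 - 1/2) + 5*(0)*conj(0) + 5*(-2)*conj(0)]
      = (1/20)[(20) + (0) + (0) + (0) + (0) + (0) + (0) + (0)] = 20/20 = 1
  <chi_rho, chi_6> = (1/20)[1*(10)*conj(2) + 1*(0)*conj(2) + 2*(0)*conj(-1/2 + sqrt(5)/2) + 2*(0)*conj(-sqrt(5)/2 - 1/2) + 2*(0)*conj(-sqrt(5)/2 - 1/2) + 2*(0)*conj(-1/2 + sqrt(5)/2) + 5*(0)*conj(0) + 5*(-2)*conj(0)]
      = (1/20)[(20) + (0) + (0) + (0) + (0) + (0) + (0) + (0)] = 20/20 = 1
  <chi_rho, chi_7> = (1/20)[1*(10)*conj(2) + 1*(0)*conj(-2) + 2*(0)*conj(1/2 - sqrt(5)/2) + 2*(0)*conj(-sqrt(5)/2 - 1/2) + 2*(0)*conj(1/2 + sqrt(5)/2) + 2*(0)*conj(-1/2 + sqrt(5)/2) + 5*(0)*conj(0) + 5*(-2)*conj(0)]
      = (1/20)[(20) + (0) + (0) + (0) + (0) + (0) + (0) + (0)] = 20/20 = 1
  <chi_rho, chi_8> = (1/20)[1*(10)*conj(2) + 1*(0)*conj(2) + 2*(0)*conj(-sqrt(5)/2 - 1/2) + 2*(0)*conj(-1/2 + sqrt(5)/2) + 2*(0)*conj(-1/2 + sqrt(5)/2) + 2*(0)*conj(-sqrt(5)/2 - 1/2) + 5*(0)*conj(0) + 5*(-2)*conj(0)]
      = (1/20)[(20) + (0) + (0) + (0) + (0) + (0) + (0) + (0)] = 20/20 = 1
Dimension check: dim(rho) = sum (mult * dim) = 0*1 + 1*1 + 1*1 + 0*1 + 1*2 + 1*2 + 1*2 + 1*2 = 10 = chi_rho(e) = 10.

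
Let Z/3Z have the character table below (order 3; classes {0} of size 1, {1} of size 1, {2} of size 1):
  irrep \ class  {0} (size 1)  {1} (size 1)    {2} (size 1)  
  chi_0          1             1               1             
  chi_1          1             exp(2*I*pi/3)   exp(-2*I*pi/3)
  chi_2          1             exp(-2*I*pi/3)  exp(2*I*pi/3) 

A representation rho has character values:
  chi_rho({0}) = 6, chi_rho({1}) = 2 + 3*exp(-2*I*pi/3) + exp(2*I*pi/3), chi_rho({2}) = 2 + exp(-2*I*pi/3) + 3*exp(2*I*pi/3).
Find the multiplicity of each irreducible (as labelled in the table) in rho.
Multiplicities: chi_0: 2, chi_1: 1, chi_2: 3.

Reasoning: Use <chi_rho, chi> = (1/|G|) sum_C |C| * chi_rho(C) * conj(chi(C)) with |G| = 3 for each irreducible chi in the table:
  <chi_rho, chi_0> = (1/3)[1*(6)*conj(1) + 1*(2 + 3*exp(-2*I*pi/3) + exp(2*I*pi/3))*conj(1) + 1*(2 + exp(-2*I*pi/3) + 3*exp(2*I*pi/3))*conj(1)]
      = (1/3)[(6) + (2 + 3*exp(-2*I*pi/3) + exp(2*I*pi/3)) + (2 + exp(-2*I*pi/3) + 3*exp(2*I*pi/3))] = 6/3 = 2
  <chi_rho, chi_1> = (1/3)[1*(6)*conj(1) + 1*(2 + 3*exp(-2*I*pi/3) + exp(2*I*pi/3))*conj(exp(2*I*pi/3)) + 1*(2 + exp(-2*I*pi/3) + 3*exp(2*I*pi/3))*conj(exp(-2*I*pi/3))]
      = (1/3)[(6) + (1 + 2*exp(-2*I*pi/3) + 3*exp(2*I*pi/3)) + (1 + 3*exp(-2*I*pi/3) + 2*exp(2*I*pi/3))] = 3/3 = 1
  <chi_rho, chi_2> = (1/3)[1*(6)*conj(1) + 1*(2 + 3*exp(-2*I*pi/3) + exp(2*I*pi/3))*conj(exp(-2*I*pi/3)) + 1*(2 + exp(-2*I*pi/3) + 3*exp(2*I*pi/3))*conj(exp(2*I*pi/3))]
      = (1/3)[(6) + (3 + exp(-2*I*pi/3) + 2*exp(2*I*pi/3)) + (3 + 2*exp(-2*I*pi/3) + exp(2*I*pi/3))] = 9/3 = 3
(Exp terms are combined using exp(i*s)*conj(exp(i*t)) = exp(i*(s-t)), and sums of them are collapsed using the identity that for every m > 1 the m distinct m-th roots of unity sum to 0, e.g. 1 + exp(2*I*pi/3) + exp(-2*I*pi/3) = 0.)
Dimension check: dim(rho) = sum (mult * dim) = 2*1 + 1*1 + 3*1 = 6 = chi_rho(e) = 6.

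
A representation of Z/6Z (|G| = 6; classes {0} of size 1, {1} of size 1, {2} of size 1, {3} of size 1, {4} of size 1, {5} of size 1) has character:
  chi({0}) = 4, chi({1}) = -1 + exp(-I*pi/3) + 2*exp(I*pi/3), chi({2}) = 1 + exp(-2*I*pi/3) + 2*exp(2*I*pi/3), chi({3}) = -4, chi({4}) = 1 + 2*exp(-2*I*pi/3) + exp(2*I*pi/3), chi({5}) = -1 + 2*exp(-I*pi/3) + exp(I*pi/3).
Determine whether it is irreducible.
Not irreducible (reducible): <chi, chi> = 6 > 1.

Derivation: <chi, chi> = (1/|G|) sum_C |C| * |chi(C)|^2 = (1/6)[1*|4|^2 + 1*|-1 + exp(-I*pi/3) + 2*exp(I*pi/3)|^2 + 1*|1 + exp(-2*I*pi/3) + 2*exp(2*I*pi/3)|^2 + 1*|-4|^2 + 1*|1 + 2*exp(-2*I*pi/3) + exp(2*I*pi/3)|^2 + 1*|-1 + 2*exp(-I*pi/3) + exp(I*pi/3)|^2]
  = (1/6)[(16) + (1) + (1) + (16) + (1) + (1)] = 36/6 = 6.
(Exp terms are combined using exp(i*s)*conj(exp(i*t)) = exp(i*(s-t)), and sums of them are collapsed using the identity that for every m > 1 the m distinct m-th roots of unity sum to 0, e.g. 1 + exp(2*I*pi/3) + exp(-2*I*pi/3) = 0.)
A character is irreducible iff <chi, chi> = 1, so this representation is reducible.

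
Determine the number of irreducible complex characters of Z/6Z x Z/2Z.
12

Argument: The number of irreducible complex representations of a finite group equals its number of conjugacy classes. Z/6Z x Z/2Z is abelian of order 12, so every element is its own conjugacy class: 12 classes, so Z/6Z x Z/2Z (order 12) has exactly 12 irreducible complex representations.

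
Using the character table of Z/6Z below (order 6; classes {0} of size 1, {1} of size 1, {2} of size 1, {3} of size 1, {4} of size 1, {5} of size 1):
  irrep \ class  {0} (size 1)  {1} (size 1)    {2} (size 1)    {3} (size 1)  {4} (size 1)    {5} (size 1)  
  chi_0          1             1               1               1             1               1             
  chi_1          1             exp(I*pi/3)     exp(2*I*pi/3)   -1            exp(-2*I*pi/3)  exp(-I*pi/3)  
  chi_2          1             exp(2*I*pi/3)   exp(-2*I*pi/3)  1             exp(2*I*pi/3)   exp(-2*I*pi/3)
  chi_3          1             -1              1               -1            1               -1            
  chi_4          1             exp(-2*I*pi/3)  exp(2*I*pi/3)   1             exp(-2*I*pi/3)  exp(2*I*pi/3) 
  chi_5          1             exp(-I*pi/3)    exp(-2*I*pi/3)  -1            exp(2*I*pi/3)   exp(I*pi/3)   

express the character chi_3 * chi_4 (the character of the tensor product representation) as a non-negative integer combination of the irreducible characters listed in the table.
chi_3 tensor chi_4 = chi_1 (all other irreducibles have multiplicity 0).

Details: The character of a tensor product is the pointwise product (chi_3 * chi_4)(C) = chi_3(C) * chi_4(C):
  {0}: (1)*(1), {1}: (-1)*(exp(-2*I*pi/3)), {2}: (1)*(exp(2*I*pi/3)), {3}: (-1)*(1), {4}: (1)*(exp(-2*I*pi/3)), {5}: (-1)*(exp(2*I*pi/3))
so (chi_3 * chi_4) takes values
  {0} -> 1, {1} -> -exp(-2*I*pi/3), {2} -> exp(2*I*pi/3), {3} -> -1, {4} -> exp(-2*I*pi/3), {5} -> -exp(2*I*pi/3).
Now take the inner product of this character with each irreducible chi from the table, <chi_3*chi_4, chi> = (1/6) sum_C |C| (chi_3*chi_4)(C) conj(chi(C)):
  <chi_3*chi_4, chi_0> = (1/6)[1*(1)*conj(1) + 1*(-exp(-2*I*pi/3))*conj(1) + 1*(exp(2*I*pi/3))*conj(1) + 1*(-1)*conj(1) + 1*(exp(-2*I*pi/3))*conj(1) + 1*(-exp(2*I*pi/3))*conj(1)]
      = (1/6)[(1) + (-exp(-2*I*pi/3)) + (exp(2*I*pi/3)) + (-1) + (exp(-2*I*pi/3)) + (-exp(2*I*pi/3))] = 0/6 = 0
  <chi_3*chi_4, chi_1> = (1/6)[1*(1)*conj(1) + 1*(-exp(-2*I*pi/3))*conj(exp(I*pi/3)) + 1*(exp(2*I*pi/3))*conj(exp(2*I*pi/3)) + 1*(-1)*conj(-1) + 1*(exp(-2*I*pi/3))*conj(exp(-2*I*pi/3)) + 1*(-exp(2*I*pi/3))*conj(exp(-I*pi/3))]
      = (1/6)[(1) + (1) + (1) + (1) + (1) + (1)] = 6/6 = 1
  <chi_3*chi_4, chi_2> = (1/6)[1*(1)*conj(1) + 1*(-exp(-2*I*pi/3))*conj(exp(2*I*pi/3)) + 1*(exp(2*I*pi/3))*conj(exp(-2*I*pi/3)) + 1*(-1)*conj(1) + 1*(exp(-2*I*pi/3))*conj(exp(2*I*pi/3)) + 1*(-exp(2*I*pi/3))*conj(exp(-2*I*pi/3))]
      = (1/6)[(1) + (-exp(2*I*pi/3)) + (exp(-2*I*pi/3)) + (-1) + (exp(2*I*pi/3)) + (-exp(-2*I*pi/3))] = 0/6 = 0
  <chi_3*chi_4, chi_3> = (1/6)[1*(1)*conj(1) + 1*(-exp(-2*I*pi/3))*conj(-1) + 1*(exp(2*I*pi/3))*conj(1) + 1*(-1)*conj(-1) + 1*(exp(-2*I*pi/3))*conj(1) + 1*(-exp(2*I*pi/3))*conj(-1)]
      = (1/6)[(1) + (exp(-2*I*pi/3)) + (exp(2*I*pi/3)) + (1) + (exp(-2*I*pi/3)) + (exp(2*I*pi/3))] = 0/6 = 0
  <chi_3*chi_4, chi_4> = (1/6)[1*(1)*conj(1) + 1*(-exp(-2*I*pi/3))*conj(exp(-2*I*pi/3)) + 1*(exp(2*I*pi/3))*conj(exp(2*I*pi/3)) + 1*(-1)*conj(1) + 1*(exp(-2*I*pi/3))*conj(exp(-2*I*pi/3)) + 1*(-exp(2*I*pi/3))*conj(exp(2*I*pi/3))]
      = (1/6)[(1) + (-1) + (1) + (-1) + (1) + (-1)] = 0/6 = 0
  <chi_3*chi_4, chi_5> = (1/6)[1*(1)*conj(1) + 1*(-exp(-2*I*pi/3))*conj(exp(-I*pi/3)) + 1*(exp(2*I*pi/3))*conj(exp(-2*I*pi/3)) + 1*(-1)*conj(-1) + 1*(exp(-2*I*pi/3))*conj(exp(2*I*pi/3)) + 1*(-exp(2*I*pi/3))*conj(exp(I*pi/3))]
      = (1/6)[(1) + (-exp(-I*pi/3)) + (exp(-2*I*pi/3)) + (1) + (exp(2*I*pi/3)) + (-exp(I*pi/3))] = 0/6 = 0
(Exp terms are combined using exp(i*s)*conj(exp(i*t)) = exp(i*(s-t)), and sums of them are collapsed using the identity that for every m > 1 the m distinct m-th roots of unity sum to 0, e.g. 1 + exp(2*I*pi/3) + exp(-2*I*pi/3) = 0.)
Hence the multiplicities are chi_1: 1. Dimension check: dim(chi_3)*dim(chi_4) = 1*1 = 1 and sum (mult * dim) = 1*1 = 1.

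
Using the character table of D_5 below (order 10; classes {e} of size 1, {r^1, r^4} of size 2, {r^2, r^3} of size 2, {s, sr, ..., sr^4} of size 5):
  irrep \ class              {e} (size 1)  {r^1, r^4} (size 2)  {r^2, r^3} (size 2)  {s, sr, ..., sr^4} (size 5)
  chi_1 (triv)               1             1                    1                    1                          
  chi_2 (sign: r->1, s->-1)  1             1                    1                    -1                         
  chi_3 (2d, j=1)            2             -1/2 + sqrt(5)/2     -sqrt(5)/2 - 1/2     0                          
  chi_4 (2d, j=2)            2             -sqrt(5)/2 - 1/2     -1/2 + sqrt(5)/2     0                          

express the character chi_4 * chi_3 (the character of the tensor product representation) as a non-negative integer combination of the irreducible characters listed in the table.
chi_4 tensor chi_3 = chi_3 + chi_4 (all other irreducibles have multiplicity 0).

Solution. The character of a tensor product is the pointwise product (chi_4 * chi_3)(C) = chi_4(C) * chi_3(C):
  {e}: (2)*(2), {r^1, r^4}: (-sqrt(5)/2 - 1/2)*(-1/2 + sqrt(5)/2), {r^2, r^3}: (-1/2 + sqrt(5)/2)*(-sqrt(5)/2 - 1/2), {s, sr, ..., sr^4}: (0)*(0)
so (chi_4 * chi_3) takes values
  {e} -> 4, {r^1, r^4} -> -1, {r^2, r^3} -> -1, {s, sr, ..., sr^4} -> 0.
Now take the inner product of this character with each irreducible chi from the table, <chi_4*chi_3, chi> = (1/10) sum_C |C| (chi_4*chi_3)(C) conj(chi(C)):
  <chi_4*chi_3, chi_1> = (1/10)[1*(4)*conj(1) + 2*(-1)*conj(1) + 2*(-1)*conj(1) + 5*(0)*conj(1)]
      = (1/10)[(4) + (-2) + (-2) + (0)] = 0/10 = 0
  <chi_4*chi_3, chi_2> = (1/10)[1*(4)*conj(1) + 2*(-1)*conj(1) + 2*(-1)*conj(1) + 5*(0)*conj(-1)]
      = (1/10)[(4) + (-2) + (-2) + (0)] = 0/10 = 0
  <chi_4*chi_3, chi_3> = (1/10)[1*(4)*conj(2) + 2*(-1)*conj(-1/2 + sqrt(5)/2) + 2*(-1)*conj(-sqrt(5)/2 - 1/2) + 5*(0)*conj(0)]
      = (1/10)[(8) + (1 - sqrt(5)) + (1 + sqrt(5)) + (0)] = 10/10 = 1
  <chi_4*chi_3, chi_4> = (1/10)[1*(4)*conj(2) + 2*(-1)*conj(-sqrt(5)/2 - 1/2) + 2*(-1)*conj(-1/2 + sqrt(5)/2) + 5*(0)*conj(0)]
      = (1/10)[(8) + (1 + sqrt(5)) + (1 - sqrt(5)) + (0)] = 10/10 = 1
Hence the multiplicities are chi_3: 1, chi_4: 1. Dimension check: dim(chi_4)*dim(chi_3) = 2*2 = 4 and sum (mult * dim) = 1*2 + 1*2 = 4.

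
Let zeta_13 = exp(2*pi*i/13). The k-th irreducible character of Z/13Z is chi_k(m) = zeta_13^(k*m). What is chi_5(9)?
chi_5(9) = zeta_13^45 = exp(12*I*pi/13)

chi_5(9) = zeta_13^(5*9) = zeta_13^45. Since zeta_13^13 = 1, this equals zeta_13^6 = exp(2*pi*i*6/13) = exp(12*I*pi/13).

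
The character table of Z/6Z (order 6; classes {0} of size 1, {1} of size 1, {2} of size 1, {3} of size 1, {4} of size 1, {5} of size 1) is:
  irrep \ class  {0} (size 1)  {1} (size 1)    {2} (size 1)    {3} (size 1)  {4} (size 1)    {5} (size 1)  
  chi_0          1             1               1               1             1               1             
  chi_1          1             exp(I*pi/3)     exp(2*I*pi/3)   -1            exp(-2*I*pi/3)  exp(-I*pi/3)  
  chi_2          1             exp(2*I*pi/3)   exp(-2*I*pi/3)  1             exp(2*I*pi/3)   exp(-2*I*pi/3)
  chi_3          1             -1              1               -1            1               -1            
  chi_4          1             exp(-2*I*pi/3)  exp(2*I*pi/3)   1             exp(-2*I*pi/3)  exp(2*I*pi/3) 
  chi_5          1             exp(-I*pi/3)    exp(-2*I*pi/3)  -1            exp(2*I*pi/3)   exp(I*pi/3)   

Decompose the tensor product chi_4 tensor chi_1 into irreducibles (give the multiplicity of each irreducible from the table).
chi_4 tensor chi_1 = chi_5 (all other irreducibles have multiplicity 0).

The character of a tensor product is the pointwise product (chi_4 * chi_1)(C) = chi_4(C) * chi_1(C):
  {0}: (1)*(1), {1}: (exp(-2*I*pi/3))*(exp(I*pi/3)), {2}: (exp(2*I*pi/3))*(exp(2*I*pi/3)), {3}: (1)*(-1), {4}: (exp(-2*I*pi/3))*(exp(-2*I*pi/3)), {5}: (exp(2*I*pi/3))*(exp(-I*pi/3))
so (chi_4 * chi_1) takes values
  {0} -> 1, {1} -> exp(-I*pi/3), {2} -> exp(-2*I*pi/3), {3} -> -1, {4} -> exp(2*I*pi/3), {5} -> exp(I*pi/3).
Now take the inner product of this character with each irreducible chi from the table, <chi_4*chi_1, chi> = (1/6) sum_C |C| (chi_4*chi_1)(C) conj(chi(C)):
  <chi_4*chi_1, chi_0> = (1/6)[1*(1)*conj(1) + 1*(exp(-I*pi/3))*conj(1) + 1*(exp(-2*I*pi/3))*conj(1) + 1*(-1)*conj(1) + 1*(exp(2*I*pi/3))*conj(1) + 1*(exp(I*pi/3))*conj(1)]
      = (1/6)[(1) + (exp(-I*pi/3)) + (exp(-2*I*pi/3)) + (-1) + (exp(2*I*pi/3)) + (exp(I*pi/3))] = 0/6 = 0
  <chi_4*chi_1, chi_1> = (1/6)[1*(1)*conj(1) + 1*(exp(-I*pi/3))*conj(exp(I*pi/3)) + 1*(exp(-2*I*pi/3))*conj(exp(2*I*pi/3)) + 1*(-1)*conj(-1) + 1*(exp(2*I*pi/3))*conj(exp(-2*I*pi/3)) + 1*(exp(I*pi/3))*conj(exp(-I*pi/3))]
      = (1/6)[(1) + (exp(-2*I*pi/3)) + (exp(2*I*pi/3)) + (1) + (exp(-2*I*pi/3)) + (exp(2*I*pi/3))] = 0/6 = 0
  <chi_4*chi_1, chi_2> = (1/6)[1*(1)*conj(1) + 1*(exp(-I*pi/3))*conj(exp(2*I*pi/3)) + 1*(exp(-2*I*pi/3))*conj(exp(-2*I*pi/3)) + 1*(-1)*conj(1) + 1*(exp(2*I*pi/3))*conj(exp(2*I*pi/3)) + 1*(exp(I*pi/3))*conj(exp(-2*I*pi/3))]
      = (1/6)[(1) + (-1) + (1) + (-1) + (1) + (-1)] = 0/6 = 0
  <chi_4*chi_1, chi_3> = (1/6)[1*(1)*conj(1) + 1*(exp(-I*pi/3))*conj(-1) + 1*(exp(-2*I*pi/3))*conj(1) + 1*(-1)*conj(-1) + 1*(exp(2*I*pi/3))*conj(1) + 1*(exp(I*pi/3))*conj(-1)]
      = (1/6)[(1) + (-exp(-I*pi/3)) + (exp(-2*I*pi/3)) + (1) + (exp(2*I*pi/3)) + (-exp(I*pi/3))] = 0/6 = 0
  <chi_4*chi_1, chi_4> = (1/6)[1*(1)*conj(1) + 1*(exp(-I*pi/3))*conj(exp(-2*I*pi/3)) + 1*(exp(-2*I*pi/3))*conj(exp(2*I*pi/3)) + 1*(-1)*conj(1) + 1*(exp(2*I*pi/3))*conj(exp(-2*I*pi/3)) + 1*(exp(I*pi/3))*conj(exp(2*I*pi/3))]
      = (1/6)[(1) + (exp(I*pi/3)) + (exp(2*I*pi/3)) + (-1) + (exp(-2*I*pi/3)) + (exp(-I*pi/3))] = 0/6 = 0
  <chi_4*chi_1, chi_5> = (1/6)[1*(1)*conj(1) + 1*(exp(-I*pi/3))*conj(exp(-I*pi/3)) + 1*(exp(-2*I*pi/3))*conj(exp(-2*I*pi/3)) + 1*(-1)*conj(-1) + 1*(exp(2*I*pi/3))*conj(exp(2*I*pi/3)) + 1*(exp(I*pi/3))*conj(exp(I*pi/3))]
      = (1/6)[(1) + (1) + (1) + (1) + (1) + (1)] = 6/6 = 1
(Exp terms are combined using exp(i*s)*conj(exp(i*t)) = exp(i*(s-t)), and sums of them are collapsed using the identity that for every m > 1 the m distinct m-th roots of unity sum to 0, e.g. 1 + exp(2*I*pi/3) + exp(-2*I*pi/3) = 0.)
Hence the multiplicities are chi_5: 1. Dimension check: dim(chi_4)*dim(chi_1) = 1*1 = 1 and sum (mult * dim) = 1*1 = 1.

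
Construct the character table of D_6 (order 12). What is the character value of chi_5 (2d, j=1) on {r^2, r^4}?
Conjugacy classes: {e} of size 1, {r^3} of size 1, {r^1, r^5} of size 2, {r^2, r^4} of size 2, {s, sr^2, ...} of size 3, {sr, sr^3, ...} of size 3.
Character table:
  irrep \ class              {e} (size 1)  {r^3} (size 1)  {r^1, r^5} (size 2)  {r^2, r^4} (size 2)  {s, sr^2, ...} (size 3)  {sr, sr^3, ...} (size 3)
  chi_1 (triv)               1             1               1                    1                    1                        1                       
  chi_2 (sign: r->1, s->-1)  1             1               1                    1                    -1                       -1                      
  chi_3 (r->-1, s->1)        1             -1              -1                   1                    1                        -1                      
  chi_4 (r->-1, s->-1)       1             -1              -1                   1                    -1                       1                       
  chi_5 (2d, j=1)            2             -2              1                    -1                   0                        0                       
  chi_6 (2d, j=2)            2             2               -1                   -1                   0                        0                       

Spot check: chi_5 (2d, j=1) on {r^2, r^4} = -1.

Details: D_6 has order 2*6 = 12 with 6 conjugacy classes, hence 6 irreducibles. Sum of squared dims 1 + 1 + 1 + 1 + 4 + 4 = 12 = |G|. Linear characters come from the abelianisation; the 2-dimensional irreps have character r^k -> 2*cos(2*pi*j*k/6), reflections -> 0.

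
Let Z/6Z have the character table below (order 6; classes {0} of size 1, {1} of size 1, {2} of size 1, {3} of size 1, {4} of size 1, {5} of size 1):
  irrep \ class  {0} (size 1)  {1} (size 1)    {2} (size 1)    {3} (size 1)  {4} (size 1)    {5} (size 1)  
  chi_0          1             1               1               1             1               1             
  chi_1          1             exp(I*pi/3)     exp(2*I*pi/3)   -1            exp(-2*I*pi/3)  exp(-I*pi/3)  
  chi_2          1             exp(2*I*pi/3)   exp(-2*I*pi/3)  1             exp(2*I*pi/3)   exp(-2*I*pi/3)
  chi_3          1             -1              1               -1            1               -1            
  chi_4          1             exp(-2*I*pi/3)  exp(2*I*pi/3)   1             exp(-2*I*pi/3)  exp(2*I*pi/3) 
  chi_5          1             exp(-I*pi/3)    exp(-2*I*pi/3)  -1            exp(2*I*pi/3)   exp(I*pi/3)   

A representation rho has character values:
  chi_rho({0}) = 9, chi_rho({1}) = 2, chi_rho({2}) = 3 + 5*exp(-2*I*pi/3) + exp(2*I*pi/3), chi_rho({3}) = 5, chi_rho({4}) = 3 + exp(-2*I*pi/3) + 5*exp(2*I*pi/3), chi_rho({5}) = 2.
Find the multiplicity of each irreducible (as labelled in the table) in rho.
Multiplicities: chi_0: 3, chi_1: 0, chi_2: 3, chi_3: 0, chi_4: 1, chi_5: 2.

Solution. Use <chi_rho, chi> = (1/|G|) sum_C |C| * chi_rho(C) * conj(chi(C)) with |G| = 6 for each irreducible chi in the table:
  <chi_rho, chi_0> = (1/6)[1*(9)*conj(1) + 1*(2)*conj(1) + 1*(3 + 5*exp(-2*I*pi/3) + exp(2*I*pi/3))*conj(1) + 1*(5)*conj(1) + 1*(3 + exp(-2*I*pi/3) + 5*exp(2*I*pi/3))*conj(1) + 1*(2)*conj(1)]
      = (1/6)[(9) + (2) + (3 + 5*exp(-2*I*pi/3) + exp(2*I*pi/3)) + (5) + (3 + exp(-2*I*pi/3) + 5*exp(2*I*pi/3)) + (2)] = 18/6 = 3
  <chi_rho, chi_1> = (1/6)[1*(9)*conj(1) + 1*(2)*conj(exp(I*pi/3)) + 1*(3 + 5*exp(-2*I*pi/3) + exp(2*I*pi/3))*conj(exp(2*I*pi/3)) + 1*(5)*conj(-1) + 1*(3 + exp(-2*I*pi/3) + 5*exp(2*I*pi/3))*conj(exp(-2*I*pi/3)) + 1*(2)*conj(exp(-I*pi/3))]
      = (1/6)[(9) + (-1 + 3*exp(-I*pi/3) + 2*exp(-2*I*pi/3) + 3*exp(I*pi/3)) + (1 + 3*exp(-2*I*pi/3) + 5*exp(2*I*pi/3)) + (-5) + (1 + 5*exp(-2*I*pi/3) + 3*exp(2*I*pi/3)) + (-1 + 3*exp(-I*pi/3) + 2*exp(2*I*pi/3) + 3*exp(I*pi/3))] = 0/6 = 0
  <chi_rho, chi_2> = (1/6)[1*(9)*conj(1) + 1*(2)*conj(exp(2*I*pi/3)) + 1*(3 + 5*exp(-2*I*pi/3) + exp(2*I*pi/3))*conj(exp(-2*I*pi/3)) + 1*(5)*conj(1) + 1*(3 + exp(-2*I*pi/3) + 5*exp(2*I*pi/3))*conj(exp(2*I*pi/3)) + 1*(2)*conj(exp(-2*I*pi/3))]
      = (1/6)[(9) + (1 + 3*exp(-2*I*pi/3) + exp(2*I*pi/3)) + (5 + exp(-2*I*pi/3) + 3*exp(2*I*pi/3)) + (5) + (5 + 3*exp(-2*I*pi/3) + exp(2*I*pi/3)) + (1 + exp(-2*I*pi/3) + 3*exp(2*I*pi/3))] = 18/6 = 3
  <chi_rho, chi_3> = (1/6)[1*(9)*conj(1) + 1*(2)*conj(-1) + 1*(3 + 5*exp(-2*I*pi/3) + exp(2*I*pi/3))*conj(1) + 1*(5)*conj(-1) + 1*(3 + exp(-2*I*pi/3) + 5*exp(2*I*pi/3))*conj(1) + 1*(2)*conj(-1)]
      = (1/6)[(9) + (-2) + (3 + 5*exp(-2*I*pi/3) + exp(2*I*pi/3)) + (-5) + (3 + exp(-2*I*pi/3) + 5*exp(2*I*pi/3)) + (-2)] = 0/6 = 0
  <chi_rho, chi_4> = (1/6)[1*(9)*conj(1) + 1*(2)*conj(exp(-2*I*pi/3)) + 1*(3 + 5*exp(-2*I*pi/3) + exp(2*I*pi/3))*conj(exp(2*I*pi/3)) + 1*(5)*conj(1) + 1*(3 + exp(-2*I*pi/3) + 5*exp(2*I*pi/3))*conj(exp(-2*I*pi/3)) + 1*(2)*conj(exp(2*I*pi/3))]
      = (1/6)[(9) + (1 + 3*exp(-2*I*pi/3) + 2*exp(I*pi/3) + 3*exp(2*I*pi/3)) + (1 + 3*exp(-2*I*pi/3) + 5*exp(2*I*pi/3)) + (5) + (1 + 5*exp(-2*I*pi/3) + 3*exp(2*I*pi/3)) + (1 + 3*exp(-2*I*pi/3) + 2*exp(-I*pi/3) + 3*exp(2*I*pi/3))] = 6/6 = 1
  <chi_rho, chi_5> = (1/6)[1*(9)*conj(1) + 1*(2)*conj(exp(-I*pi/3)) + 1*(3 + 5*exp(-2*I*pi/3) + exp(2*I*pi/3))*conj(exp(-2*I*pi/3)) + 1*(5)*conj(-1) + 1*(3 + exp(-2*I*pi/3) + 5*exp(2*I*pi/3))*conj(exp(2*I*pi/3)) + 1*(2)*conj(exp(I*pi/3))]
      = (1/6)[(9) + (-1 + exp(-I*pi/3) + 3*exp(I*pi/3)) + (5 + exp(-2*I*pi/3) + 3*exp(2*I*pi/3)) + (-5) + (5 + 3*exp(-2*I*pi/3) + exp(2*I*pi/3)) + (-1 + 3*exp(-I*pi/3) + exp(I*pi/3))] = 12/6 = 2
(Exp terms are combined using exp(i*s)*conj(exp(i*t)) = exp(i*(s-t)), and sums of them are collapsed using the identity that for every m > 1 the m distinct m-th roots of unity sum to 0, e.g. 1 + exp(2*I*pi/3) + exp(-2*I*pi/3) = 0.)
Dimension check: dim(rho) = sum (mult * dim) = 3*1 + 0*1 + 3*1 + 0*1 + 1*1 + 2*1 = 9 = chi_rho(e) = 9.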